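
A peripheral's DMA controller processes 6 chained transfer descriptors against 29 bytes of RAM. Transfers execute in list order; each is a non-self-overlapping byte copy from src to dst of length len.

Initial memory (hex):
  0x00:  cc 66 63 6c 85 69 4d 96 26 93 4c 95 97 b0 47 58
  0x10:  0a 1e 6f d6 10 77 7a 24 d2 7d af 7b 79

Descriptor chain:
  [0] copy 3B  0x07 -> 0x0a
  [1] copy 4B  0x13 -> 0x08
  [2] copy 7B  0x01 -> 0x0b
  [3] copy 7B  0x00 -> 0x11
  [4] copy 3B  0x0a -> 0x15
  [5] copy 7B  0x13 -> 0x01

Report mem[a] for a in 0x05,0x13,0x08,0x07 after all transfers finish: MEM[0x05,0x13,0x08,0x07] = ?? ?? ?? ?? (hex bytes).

MEM[0x05,0x13,0x08,0x07] = 63 63 d6 7d

D0: mem[0x0a..0x0c] <- [96 26 93]
D1: mem[0x08..0x0b] <- [d6 10 77 7a]
D2: mem[0x0b..0x11] <- [66 63 6c 85 69 4d 96]
D3: mem[0x11..0x17] <- [cc 66 63 6c 85 69 4d]
D4: mem[0x15..0x17] <- [77 66 63]
D5: mem[0x01..0x07] <- [63 6c 77 66 63 d2 7d]
query mem[0x05]=0x63, mem[0x13]=0x63, mem[0x08]=0xd6, mem[0x07]=0x7d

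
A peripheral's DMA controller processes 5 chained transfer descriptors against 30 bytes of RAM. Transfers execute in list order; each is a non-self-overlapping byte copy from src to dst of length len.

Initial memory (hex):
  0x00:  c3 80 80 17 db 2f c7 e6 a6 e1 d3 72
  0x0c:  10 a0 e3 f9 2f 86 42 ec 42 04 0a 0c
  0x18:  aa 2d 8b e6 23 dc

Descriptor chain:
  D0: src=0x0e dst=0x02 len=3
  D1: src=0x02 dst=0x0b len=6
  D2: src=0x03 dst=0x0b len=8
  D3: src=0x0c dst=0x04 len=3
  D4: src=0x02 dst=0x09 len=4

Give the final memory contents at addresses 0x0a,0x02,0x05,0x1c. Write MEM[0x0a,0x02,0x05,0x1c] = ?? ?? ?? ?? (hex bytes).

D0: mem[0x02..0x04] <- [e3 f9 2f]
D1: mem[0x0b..0x10] <- [e3 f9 2f 2f c7 e6]
D2: mem[0x0b..0x12] <- [f9 2f 2f c7 e6 a6 e1 d3]
D3: mem[0x04..0x06] <- [2f 2f c7]
D4: mem[0x09..0x0c] <- [e3 f9 2f 2f]
query mem[0x0a]=0xf9, mem[0x02]=0xe3, mem[0x05]=0x2f, mem[0x1c]=0x23

MEM[0x0a,0x02,0x05,0x1c] = f9 e3 2f 23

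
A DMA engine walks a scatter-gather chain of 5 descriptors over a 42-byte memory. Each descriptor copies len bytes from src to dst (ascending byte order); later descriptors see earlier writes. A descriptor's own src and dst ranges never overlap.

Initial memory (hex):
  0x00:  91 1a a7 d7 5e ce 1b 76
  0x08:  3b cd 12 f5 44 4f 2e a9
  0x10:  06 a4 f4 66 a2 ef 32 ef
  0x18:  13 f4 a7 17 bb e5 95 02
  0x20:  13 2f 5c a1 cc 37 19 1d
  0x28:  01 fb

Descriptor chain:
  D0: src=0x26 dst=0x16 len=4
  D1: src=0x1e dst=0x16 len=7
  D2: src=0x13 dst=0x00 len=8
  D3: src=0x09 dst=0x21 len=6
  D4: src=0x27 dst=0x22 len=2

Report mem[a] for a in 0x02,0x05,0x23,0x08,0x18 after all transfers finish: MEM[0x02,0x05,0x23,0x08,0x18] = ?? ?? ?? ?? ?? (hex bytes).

MEM[0x02,0x05,0x23,0x08,0x18] = ef 13 01 3b 13

  after D0: wrote 4B at 0x16 = 191d01fb
  after D1: wrote 7B at 0x16 = 9502132f5ca1cc
  after D2: wrote 8B at 0x00 = 66a2ef9502132f5c
  after D3: wrote 6B at 0x21 = cd12f5444f2e
  after D4: wrote 2B at 0x22 = 1d01
query mem[0x02]=0xef, mem[0x05]=0x13, mem[0x23]=0x01, mem[0x08]=0x3b, mem[0x18]=0x13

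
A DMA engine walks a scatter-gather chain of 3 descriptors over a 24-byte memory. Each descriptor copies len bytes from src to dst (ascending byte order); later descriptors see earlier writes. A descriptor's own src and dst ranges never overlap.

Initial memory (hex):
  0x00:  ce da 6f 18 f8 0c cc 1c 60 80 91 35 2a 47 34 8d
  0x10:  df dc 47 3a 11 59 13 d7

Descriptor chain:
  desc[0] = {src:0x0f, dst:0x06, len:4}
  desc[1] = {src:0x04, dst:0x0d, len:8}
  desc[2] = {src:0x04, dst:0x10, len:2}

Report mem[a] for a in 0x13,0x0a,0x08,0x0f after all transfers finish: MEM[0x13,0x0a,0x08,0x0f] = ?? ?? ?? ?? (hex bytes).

#0 dst[0x06+4] := {0x8d,0xdf,0xdc,0x47}
#1 dst[0x0d+8] := {0xf8,0x0c,0x8d,0xdf,0xdc,0x47,0x91,0x35}
#2 dst[0x10+2] := {0xf8,0x0c}
query mem[0x13]=0x91, mem[0x0a]=0x91, mem[0x08]=0xdc, mem[0x0f]=0x8d

MEM[0x13,0x0a,0x08,0x0f] = 91 91 dc 8d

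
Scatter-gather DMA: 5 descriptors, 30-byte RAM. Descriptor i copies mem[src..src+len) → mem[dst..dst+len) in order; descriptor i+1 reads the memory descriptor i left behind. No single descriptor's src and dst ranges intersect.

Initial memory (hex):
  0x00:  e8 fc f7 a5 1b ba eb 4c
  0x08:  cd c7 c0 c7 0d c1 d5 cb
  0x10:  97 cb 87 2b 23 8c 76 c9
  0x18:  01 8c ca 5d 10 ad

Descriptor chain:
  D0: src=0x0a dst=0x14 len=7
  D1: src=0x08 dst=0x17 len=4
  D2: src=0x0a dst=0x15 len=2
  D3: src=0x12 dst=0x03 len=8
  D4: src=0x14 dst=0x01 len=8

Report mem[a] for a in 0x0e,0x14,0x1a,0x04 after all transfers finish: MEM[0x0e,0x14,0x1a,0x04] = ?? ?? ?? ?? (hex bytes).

#0 dst[0x14+7] := {0xc0,0xc7,0x0d,0xc1,0xd5,0xcb,0x97}
#1 dst[0x17+4] := {0xcd,0xc7,0xc0,0xc7}
#2 dst[0x15+2] := {0xc0,0xc7}
#3 dst[0x03+8] := {0x87,0x2b,0xc0,0xc0,0xc7,0xcd,0xc7,0xc0}
#4 dst[0x01+8] := {0xc0,0xc0,0xc7,0xcd,0xc7,0xc0,0xc7,0x5d}
query mem[0x0e]=0xd5, mem[0x14]=0xc0, mem[0x1a]=0xc7, mem[0x04]=0xcd

MEM[0x0e,0x14,0x1a,0x04] = d5 c0 c7 cd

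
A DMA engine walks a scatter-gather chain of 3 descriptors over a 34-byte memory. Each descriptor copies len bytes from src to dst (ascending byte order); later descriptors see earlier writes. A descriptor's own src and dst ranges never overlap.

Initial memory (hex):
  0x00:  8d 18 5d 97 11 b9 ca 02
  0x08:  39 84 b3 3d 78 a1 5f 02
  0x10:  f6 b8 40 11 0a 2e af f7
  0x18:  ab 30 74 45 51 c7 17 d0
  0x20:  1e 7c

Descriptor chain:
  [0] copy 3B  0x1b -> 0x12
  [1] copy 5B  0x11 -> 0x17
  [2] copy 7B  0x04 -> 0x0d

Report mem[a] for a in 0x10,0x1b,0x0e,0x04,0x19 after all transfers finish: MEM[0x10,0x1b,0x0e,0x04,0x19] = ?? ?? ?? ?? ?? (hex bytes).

MEM[0x10,0x1b,0x0e,0x04,0x19] = 02 2e b9 11 51

[0] 0x1b->0x12 len=3 : 45 51 c7
[1] 0x11->0x17 len=5 : b8 45 51 c7 2e
[2] 0x04->0x0d len=7 : 11 b9 ca 02 39 84 b3
query mem[0x10]=0x02, mem[0x1b]=0x2e, mem[0x0e]=0xb9, mem[0x04]=0x11, mem[0x19]=0x51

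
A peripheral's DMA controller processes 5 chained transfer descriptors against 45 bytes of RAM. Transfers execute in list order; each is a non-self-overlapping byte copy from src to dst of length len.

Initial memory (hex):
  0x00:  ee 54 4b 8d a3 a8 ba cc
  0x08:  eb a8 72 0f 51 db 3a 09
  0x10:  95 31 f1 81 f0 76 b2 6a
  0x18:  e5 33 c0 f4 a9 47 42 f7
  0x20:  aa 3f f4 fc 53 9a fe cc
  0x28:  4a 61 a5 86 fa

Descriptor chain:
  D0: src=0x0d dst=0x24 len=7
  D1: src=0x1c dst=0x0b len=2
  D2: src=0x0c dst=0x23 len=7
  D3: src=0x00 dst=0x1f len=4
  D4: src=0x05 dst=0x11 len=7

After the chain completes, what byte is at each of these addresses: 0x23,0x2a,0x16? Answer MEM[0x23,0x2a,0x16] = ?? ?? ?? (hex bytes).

MEM[0x23,0x2a,0x16] = 47 81 72

[0] 0x0d->0x24 len=7 : db 3a 09 95 31 f1 81
[1] 0x1c->0x0b len=2 : a9 47
[2] 0x0c->0x23 len=7 : 47 db 3a 09 95 31 f1
[3] 0x00->0x1f len=4 : ee 54 4b 8d
[4] 0x05->0x11 len=7 : a8 ba cc eb a8 72 a9
query mem[0x23]=0x47, mem[0x2a]=0x81, mem[0x16]=0x72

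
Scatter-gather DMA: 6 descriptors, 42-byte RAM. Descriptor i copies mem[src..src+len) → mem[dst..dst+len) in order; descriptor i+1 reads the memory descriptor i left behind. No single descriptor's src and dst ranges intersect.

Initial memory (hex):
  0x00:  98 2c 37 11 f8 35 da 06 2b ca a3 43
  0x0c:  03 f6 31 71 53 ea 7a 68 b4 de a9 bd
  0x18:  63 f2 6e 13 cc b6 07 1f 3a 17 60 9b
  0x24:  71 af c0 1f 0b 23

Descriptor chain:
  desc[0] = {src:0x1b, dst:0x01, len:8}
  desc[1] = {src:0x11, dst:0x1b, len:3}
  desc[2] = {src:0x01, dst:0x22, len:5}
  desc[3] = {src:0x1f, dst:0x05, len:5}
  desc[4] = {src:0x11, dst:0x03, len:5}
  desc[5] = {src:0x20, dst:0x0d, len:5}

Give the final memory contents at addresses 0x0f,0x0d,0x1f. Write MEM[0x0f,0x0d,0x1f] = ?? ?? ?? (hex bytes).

MEM[0x0f,0x0d,0x1f] = 13 3a 1f

D0: mem[0x01..0x08] <- [13 cc b6 07 1f 3a 17 60]
D1: mem[0x1b..0x1d] <- [ea 7a 68]
D2: mem[0x22..0x26] <- [13 cc b6 07 1f]
D3: mem[0x05..0x09] <- [1f 3a 17 13 cc]
D4: mem[0x03..0x07] <- [ea 7a 68 b4 de]
D5: mem[0x0d..0x11] <- [3a 17 13 cc b6]
query mem[0x0f]=0x13, mem[0x0d]=0x3a, mem[0x1f]=0x1f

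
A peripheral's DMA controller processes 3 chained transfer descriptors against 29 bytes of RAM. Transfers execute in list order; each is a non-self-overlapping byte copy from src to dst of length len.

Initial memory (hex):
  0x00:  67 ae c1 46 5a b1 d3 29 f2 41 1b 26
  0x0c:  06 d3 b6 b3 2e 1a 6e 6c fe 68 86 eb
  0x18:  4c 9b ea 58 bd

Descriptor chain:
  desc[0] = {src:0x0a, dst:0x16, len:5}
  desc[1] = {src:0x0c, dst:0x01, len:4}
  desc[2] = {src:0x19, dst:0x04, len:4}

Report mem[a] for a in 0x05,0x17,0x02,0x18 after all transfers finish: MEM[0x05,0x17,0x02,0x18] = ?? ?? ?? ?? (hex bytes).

MEM[0x05,0x17,0x02,0x18] = b6 26 d3 06

  after D0: wrote 5B at 0x16 = 1b2606d3b6
  after D1: wrote 4B at 0x01 = 06d3b6b3
  after D2: wrote 4B at 0x04 = d3b658bd
query mem[0x05]=0xb6, mem[0x17]=0x26, mem[0x02]=0xd3, mem[0x18]=0x06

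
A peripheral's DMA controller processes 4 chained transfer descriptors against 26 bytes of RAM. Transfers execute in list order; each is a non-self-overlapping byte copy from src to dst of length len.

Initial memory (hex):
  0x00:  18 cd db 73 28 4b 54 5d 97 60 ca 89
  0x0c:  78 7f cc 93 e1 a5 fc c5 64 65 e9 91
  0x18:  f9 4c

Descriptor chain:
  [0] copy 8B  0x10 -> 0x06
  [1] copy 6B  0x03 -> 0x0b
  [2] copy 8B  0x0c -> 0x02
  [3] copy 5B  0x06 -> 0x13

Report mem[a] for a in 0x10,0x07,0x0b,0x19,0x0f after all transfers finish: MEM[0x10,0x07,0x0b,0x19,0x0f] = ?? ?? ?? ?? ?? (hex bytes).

#0 dst[0x06+8] := {0xe1,0xa5,0xfc,0xc5,0x64,0x65,0xe9,0x91}
#1 dst[0x0b+6] := {0x73,0x28,0x4b,0xe1,0xa5,0xfc}
#2 dst[0x02+8] := {0x28,0x4b,0xe1,0xa5,0xfc,0xa5,0xfc,0xc5}
#3 dst[0x13+5] := {0xfc,0xa5,0xfc,0xc5,0x64}
query mem[0x10]=0xfc, mem[0x07]=0xa5, mem[0x0b]=0x73, mem[0x19]=0x4c, mem[0x0f]=0xa5

MEM[0x10,0x07,0x0b,0x19,0x0f] = fc a5 73 4c a5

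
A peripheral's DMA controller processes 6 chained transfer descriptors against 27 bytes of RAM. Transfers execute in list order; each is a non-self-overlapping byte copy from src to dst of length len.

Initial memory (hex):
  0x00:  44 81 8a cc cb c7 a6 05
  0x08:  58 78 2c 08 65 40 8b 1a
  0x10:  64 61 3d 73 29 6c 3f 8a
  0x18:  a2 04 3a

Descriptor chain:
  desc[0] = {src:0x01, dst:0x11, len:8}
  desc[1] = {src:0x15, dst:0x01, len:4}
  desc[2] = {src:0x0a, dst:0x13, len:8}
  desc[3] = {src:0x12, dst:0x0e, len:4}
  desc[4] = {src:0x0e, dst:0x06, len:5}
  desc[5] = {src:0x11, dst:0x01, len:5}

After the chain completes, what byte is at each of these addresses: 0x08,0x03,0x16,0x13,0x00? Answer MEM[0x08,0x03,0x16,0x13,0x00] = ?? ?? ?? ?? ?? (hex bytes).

D0: mem[0x11..0x18] <- [81 8a cc cb c7 a6 05 58]
D1: mem[0x01..0x04] <- [c7 a6 05 58]
D2: mem[0x13..0x1a] <- [2c 08 65 40 8b 1a 64 81]
D3: mem[0x0e..0x11] <- [8a 2c 08 65]
D4: mem[0x06..0x0a] <- [8a 2c 08 65 8a]
D5: mem[0x01..0x05] <- [65 8a 2c 08 65]
query mem[0x08]=0x08, mem[0x03]=0x2c, mem[0x16]=0x40, mem[0x13]=0x2c, mem[0x00]=0x44

MEM[0x08,0x03,0x16,0x13,0x00] = 08 2c 40 2c 44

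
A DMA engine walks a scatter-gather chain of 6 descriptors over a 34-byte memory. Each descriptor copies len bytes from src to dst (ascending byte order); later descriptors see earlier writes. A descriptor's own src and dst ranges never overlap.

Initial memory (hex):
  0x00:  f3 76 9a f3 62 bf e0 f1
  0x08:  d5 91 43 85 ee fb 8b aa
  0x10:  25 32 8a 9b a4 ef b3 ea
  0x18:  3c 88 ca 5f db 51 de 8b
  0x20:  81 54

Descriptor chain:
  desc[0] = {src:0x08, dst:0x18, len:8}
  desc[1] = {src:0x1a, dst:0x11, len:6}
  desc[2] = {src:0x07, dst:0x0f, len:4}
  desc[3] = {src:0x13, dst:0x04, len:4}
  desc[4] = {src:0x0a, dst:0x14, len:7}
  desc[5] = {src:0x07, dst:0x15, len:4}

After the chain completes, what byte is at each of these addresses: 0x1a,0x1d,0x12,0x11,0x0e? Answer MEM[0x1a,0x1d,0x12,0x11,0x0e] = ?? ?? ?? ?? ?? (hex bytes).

D0: mem[0x18..0x1f] <- [d5 91 43 85 ee fb 8b aa]
D1: mem[0x11..0x16] <- [43 85 ee fb 8b aa]
D2: mem[0x0f..0x12] <- [f1 d5 91 43]
D3: mem[0x04..0x07] <- [ee fb 8b aa]
D4: mem[0x14..0x1a] <- [43 85 ee fb 8b f1 d5]
D5: mem[0x15..0x18] <- [aa d5 91 43]
query mem[0x1a]=0xd5, mem[0x1d]=0xfb, mem[0x12]=0x43, mem[0x11]=0x91, mem[0x0e]=0x8b

MEM[0x1a,0x1d,0x12,0x11,0x0e] = d5 fb 43 91 8b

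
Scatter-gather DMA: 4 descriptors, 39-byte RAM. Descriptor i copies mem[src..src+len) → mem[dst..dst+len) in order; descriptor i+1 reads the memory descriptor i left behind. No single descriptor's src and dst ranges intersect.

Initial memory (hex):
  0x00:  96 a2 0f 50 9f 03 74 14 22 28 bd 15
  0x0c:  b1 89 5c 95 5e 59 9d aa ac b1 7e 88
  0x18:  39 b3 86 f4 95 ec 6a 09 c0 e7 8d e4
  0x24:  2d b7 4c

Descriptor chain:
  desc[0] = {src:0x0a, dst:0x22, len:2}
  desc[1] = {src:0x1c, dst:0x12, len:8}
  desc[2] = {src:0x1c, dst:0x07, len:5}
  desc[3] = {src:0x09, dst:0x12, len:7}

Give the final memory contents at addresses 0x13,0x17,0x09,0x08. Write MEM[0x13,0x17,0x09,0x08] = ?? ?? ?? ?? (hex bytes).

  after D0: wrote 2B at 0x22 = bd15
  after D1: wrote 8B at 0x12 = 95ec6a09c0e7bd15
  after D2: wrote 5B at 0x07 = 95ec6a09c0
  after D3: wrote 7B at 0x12 = 6a09c0b1895c95
query mem[0x13]=0x09, mem[0x17]=0x5c, mem[0x09]=0x6a, mem[0x08]=0xec

MEM[0x13,0x17,0x09,0x08] = 09 5c 6a ec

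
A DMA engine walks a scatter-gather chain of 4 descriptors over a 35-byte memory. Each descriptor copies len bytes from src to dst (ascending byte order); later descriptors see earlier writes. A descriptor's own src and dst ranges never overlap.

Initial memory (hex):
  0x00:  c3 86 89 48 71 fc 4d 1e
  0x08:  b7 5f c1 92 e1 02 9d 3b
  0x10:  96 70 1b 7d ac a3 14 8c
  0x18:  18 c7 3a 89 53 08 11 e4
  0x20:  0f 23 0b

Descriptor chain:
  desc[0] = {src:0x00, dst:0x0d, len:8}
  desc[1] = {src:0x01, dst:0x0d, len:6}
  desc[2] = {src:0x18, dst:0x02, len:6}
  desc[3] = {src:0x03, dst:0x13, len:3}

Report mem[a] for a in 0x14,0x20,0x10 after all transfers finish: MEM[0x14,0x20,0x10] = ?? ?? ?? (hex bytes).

MEM[0x14,0x20,0x10] = 3a 0f 71

[0] 0x00->0x0d len=8 : c3 86 89 48 71 fc 4d 1e
[1] 0x01->0x0d len=6 : 86 89 48 71 fc 4d
[2] 0x18->0x02 len=6 : 18 c7 3a 89 53 08
[3] 0x03->0x13 len=3 : c7 3a 89
query mem[0x14]=0x3a, mem[0x20]=0x0f, mem[0x10]=0x71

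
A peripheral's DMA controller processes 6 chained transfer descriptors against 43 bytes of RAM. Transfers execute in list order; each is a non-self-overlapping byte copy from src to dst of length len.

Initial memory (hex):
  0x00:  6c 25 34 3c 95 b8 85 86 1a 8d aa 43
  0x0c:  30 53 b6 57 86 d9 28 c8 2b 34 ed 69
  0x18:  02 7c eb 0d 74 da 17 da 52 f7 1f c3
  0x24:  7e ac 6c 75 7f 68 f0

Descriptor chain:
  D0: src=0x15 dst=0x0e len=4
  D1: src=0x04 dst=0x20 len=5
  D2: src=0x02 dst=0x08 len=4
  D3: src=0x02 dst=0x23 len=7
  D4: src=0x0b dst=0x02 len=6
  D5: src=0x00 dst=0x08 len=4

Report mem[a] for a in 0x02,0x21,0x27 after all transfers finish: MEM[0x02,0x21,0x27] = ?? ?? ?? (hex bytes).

MEM[0x02,0x21,0x27] = b8 b8 85

  after D0: wrote 4B at 0x0e = 34ed6902
  after D1: wrote 5B at 0x20 = 95b885861a
  after D2: wrote 4B at 0x08 = 343c95b8
  after D3: wrote 7B at 0x23 = 343c95b8858634
  after D4: wrote 6B at 0x02 = b8305334ed69
  after D5: wrote 4B at 0x08 = 6c25b830
query mem[0x02]=0xb8, mem[0x21]=0xb8, mem[0x27]=0x85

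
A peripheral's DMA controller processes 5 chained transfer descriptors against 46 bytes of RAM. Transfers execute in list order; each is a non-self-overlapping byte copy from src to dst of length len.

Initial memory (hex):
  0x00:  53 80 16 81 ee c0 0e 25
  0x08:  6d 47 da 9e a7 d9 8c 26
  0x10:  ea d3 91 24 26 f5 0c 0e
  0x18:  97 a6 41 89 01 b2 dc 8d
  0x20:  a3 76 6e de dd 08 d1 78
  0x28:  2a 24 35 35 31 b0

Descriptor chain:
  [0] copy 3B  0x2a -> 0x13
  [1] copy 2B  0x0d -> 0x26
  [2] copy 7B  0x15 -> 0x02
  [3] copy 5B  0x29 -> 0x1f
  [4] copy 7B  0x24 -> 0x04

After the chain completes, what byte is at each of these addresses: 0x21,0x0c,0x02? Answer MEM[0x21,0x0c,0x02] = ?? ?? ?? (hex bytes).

MEM[0x21,0x0c,0x02] = 35 a7 31

#0 dst[0x13+3] := {0x35,0x35,0x31}
#1 dst[0x26+2] := {0xd9,0x8c}
#2 dst[0x02+7] := {0x31,0x0c,0x0e,0x97,0xa6,0x41,0x89}
#3 dst[0x1f+5] := {0x24,0x35,0x35,0x31,0xb0}
#4 dst[0x04+7] := {0xdd,0x08,0xd9,0x8c,0x2a,0x24,0x35}
query mem[0x21]=0x35, mem[0x0c]=0xa7, mem[0x02]=0x31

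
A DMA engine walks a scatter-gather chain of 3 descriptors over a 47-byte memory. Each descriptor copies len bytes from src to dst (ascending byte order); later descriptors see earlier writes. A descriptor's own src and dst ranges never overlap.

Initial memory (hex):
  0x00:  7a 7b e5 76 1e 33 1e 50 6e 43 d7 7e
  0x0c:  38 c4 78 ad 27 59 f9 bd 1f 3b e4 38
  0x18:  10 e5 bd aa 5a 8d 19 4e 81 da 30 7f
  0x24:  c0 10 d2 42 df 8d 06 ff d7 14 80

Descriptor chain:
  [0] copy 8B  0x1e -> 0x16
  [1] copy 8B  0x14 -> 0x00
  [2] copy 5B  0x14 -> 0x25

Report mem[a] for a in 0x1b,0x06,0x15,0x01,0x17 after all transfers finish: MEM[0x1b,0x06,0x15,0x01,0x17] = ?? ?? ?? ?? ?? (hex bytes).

D0: mem[0x16..0x1d] <- [19 4e 81 da 30 7f c0 10]
D1: mem[0x00..0x07] <- [1f 3b 19 4e 81 da 30 7f]
D2: mem[0x25..0x29] <- [1f 3b 19 4e 81]
query mem[0x1b]=0x7f, mem[0x06]=0x30, mem[0x15]=0x3b, mem[0x01]=0x3b, mem[0x17]=0x4e

MEM[0x1b,0x06,0x15,0x01,0x17] = 7f 30 3b 3b 4e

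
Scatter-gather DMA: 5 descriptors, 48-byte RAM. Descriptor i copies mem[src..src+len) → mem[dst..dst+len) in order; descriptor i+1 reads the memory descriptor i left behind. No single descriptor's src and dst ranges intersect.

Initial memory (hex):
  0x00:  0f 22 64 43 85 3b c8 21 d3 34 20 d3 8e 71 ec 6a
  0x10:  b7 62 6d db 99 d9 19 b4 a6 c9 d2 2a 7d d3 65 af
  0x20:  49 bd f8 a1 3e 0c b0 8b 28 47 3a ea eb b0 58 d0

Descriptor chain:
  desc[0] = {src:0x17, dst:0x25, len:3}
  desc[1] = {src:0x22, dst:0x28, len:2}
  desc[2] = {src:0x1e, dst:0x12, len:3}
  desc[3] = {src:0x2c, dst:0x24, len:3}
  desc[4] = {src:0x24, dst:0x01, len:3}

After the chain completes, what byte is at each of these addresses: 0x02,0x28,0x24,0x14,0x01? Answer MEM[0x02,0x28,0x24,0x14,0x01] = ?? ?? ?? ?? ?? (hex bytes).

MEM[0x02,0x28,0x24,0x14,0x01] = b0 f8 eb 49 eb

#0 dst[0x25+3] := {0xb4,0xa6,0xc9}
#1 dst[0x28+2] := {0xf8,0xa1}
#2 dst[0x12+3] := {0x65,0xaf,0x49}
#3 dst[0x24+3] := {0xeb,0xb0,0x58}
#4 dst[0x01+3] := {0xeb,0xb0,0x58}
query mem[0x02]=0xb0, mem[0x28]=0xf8, mem[0x24]=0xeb, mem[0x14]=0x49, mem[0x01]=0xeb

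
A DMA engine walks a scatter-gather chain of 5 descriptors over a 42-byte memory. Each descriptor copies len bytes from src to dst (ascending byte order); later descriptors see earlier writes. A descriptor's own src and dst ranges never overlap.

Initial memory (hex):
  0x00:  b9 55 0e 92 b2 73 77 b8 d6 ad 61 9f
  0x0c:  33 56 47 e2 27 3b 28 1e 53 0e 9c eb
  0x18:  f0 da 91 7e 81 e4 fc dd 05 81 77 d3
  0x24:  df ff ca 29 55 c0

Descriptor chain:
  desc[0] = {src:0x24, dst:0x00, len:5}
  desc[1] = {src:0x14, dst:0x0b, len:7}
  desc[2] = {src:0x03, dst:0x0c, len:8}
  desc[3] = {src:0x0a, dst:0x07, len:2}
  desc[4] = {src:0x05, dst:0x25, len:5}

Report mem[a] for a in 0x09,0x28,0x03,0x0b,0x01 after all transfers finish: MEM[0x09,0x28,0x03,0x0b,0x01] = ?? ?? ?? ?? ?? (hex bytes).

MEM[0x09,0x28,0x03,0x0b,0x01] = ad 53 29 53 ff

#0 dst[0x00+5] := {0xdf,0xff,0xca,0x29,0x55}
#1 dst[0x0b+7] := {0x53,0x0e,0x9c,0xeb,0xf0,0xda,0x91}
#2 dst[0x0c+8] := {0x29,0x55,0x73,0x77,0xb8,0xd6,0xad,0x61}
#3 dst[0x07+2] := {0x61,0x53}
#4 dst[0x25+5] := {0x73,0x77,0x61,0x53,0xad}
query mem[0x09]=0xad, mem[0x28]=0x53, mem[0x03]=0x29, mem[0x0b]=0x53, mem[0x01]=0xff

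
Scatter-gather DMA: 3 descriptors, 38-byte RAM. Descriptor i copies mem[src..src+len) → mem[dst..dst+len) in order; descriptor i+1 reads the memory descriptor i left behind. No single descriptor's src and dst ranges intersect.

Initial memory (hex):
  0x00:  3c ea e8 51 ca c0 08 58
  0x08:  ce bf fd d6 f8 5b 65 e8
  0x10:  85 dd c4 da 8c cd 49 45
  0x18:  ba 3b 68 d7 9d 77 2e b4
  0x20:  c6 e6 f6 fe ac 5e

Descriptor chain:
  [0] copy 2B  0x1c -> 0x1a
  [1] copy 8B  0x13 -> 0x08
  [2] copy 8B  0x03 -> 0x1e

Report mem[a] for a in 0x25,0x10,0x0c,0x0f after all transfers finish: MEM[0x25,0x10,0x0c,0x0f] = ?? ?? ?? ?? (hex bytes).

MEM[0x25,0x10,0x0c,0x0f] = cd 85 45 9d

[0] 0x1c->0x1a len=2 : 9d 77
[1] 0x13->0x08 len=8 : da 8c cd 49 45 ba 3b 9d
[2] 0x03->0x1e len=8 : 51 ca c0 08 58 da 8c cd
query mem[0x25]=0xcd, mem[0x10]=0x85, mem[0x0c]=0x45, mem[0x0f]=0x9d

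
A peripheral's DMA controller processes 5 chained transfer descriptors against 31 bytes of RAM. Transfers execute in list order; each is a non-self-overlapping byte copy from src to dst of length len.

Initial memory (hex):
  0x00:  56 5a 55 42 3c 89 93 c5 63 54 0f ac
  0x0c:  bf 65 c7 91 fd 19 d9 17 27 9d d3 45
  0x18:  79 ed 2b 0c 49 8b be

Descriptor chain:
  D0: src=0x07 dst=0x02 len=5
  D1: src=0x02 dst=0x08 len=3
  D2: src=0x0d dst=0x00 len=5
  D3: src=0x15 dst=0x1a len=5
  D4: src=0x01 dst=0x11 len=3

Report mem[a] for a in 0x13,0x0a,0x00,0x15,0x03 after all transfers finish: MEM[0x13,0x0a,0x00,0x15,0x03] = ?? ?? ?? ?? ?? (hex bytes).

MEM[0x13,0x0a,0x00,0x15,0x03] = fd 54 65 9d fd

D0: mem[0x02..0x06] <- [c5 63 54 0f ac]
D1: mem[0x08..0x0a] <- [c5 63 54]
D2: mem[0x00..0x04] <- [65 c7 91 fd 19]
D3: mem[0x1a..0x1e] <- [9d d3 45 79 ed]
D4: mem[0x11..0x13] <- [c7 91 fd]
query mem[0x13]=0xfd, mem[0x0a]=0x54, mem[0x00]=0x65, mem[0x15]=0x9d, mem[0x03]=0xfd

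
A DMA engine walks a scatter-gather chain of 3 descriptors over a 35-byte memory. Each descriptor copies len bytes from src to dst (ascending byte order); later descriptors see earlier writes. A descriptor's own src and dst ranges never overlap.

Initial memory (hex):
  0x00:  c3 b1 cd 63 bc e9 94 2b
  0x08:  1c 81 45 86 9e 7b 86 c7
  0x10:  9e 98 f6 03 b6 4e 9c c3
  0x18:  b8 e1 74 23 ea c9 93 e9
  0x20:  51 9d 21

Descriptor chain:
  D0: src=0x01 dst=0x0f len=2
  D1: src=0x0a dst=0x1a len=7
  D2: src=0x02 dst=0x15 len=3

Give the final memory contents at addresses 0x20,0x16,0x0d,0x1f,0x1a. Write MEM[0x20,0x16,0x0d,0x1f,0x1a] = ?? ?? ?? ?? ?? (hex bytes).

[0] 0x01->0x0f len=2 : b1 cd
[1] 0x0a->0x1a len=7 : 45 86 9e 7b 86 b1 cd
[2] 0x02->0x15 len=3 : cd 63 bc
query mem[0x20]=0xcd, mem[0x16]=0x63, mem[0x0d]=0x7b, mem[0x1f]=0xb1, mem[0x1a]=0x45

MEM[0x20,0x16,0x0d,0x1f,0x1a] = cd 63 7b b1 45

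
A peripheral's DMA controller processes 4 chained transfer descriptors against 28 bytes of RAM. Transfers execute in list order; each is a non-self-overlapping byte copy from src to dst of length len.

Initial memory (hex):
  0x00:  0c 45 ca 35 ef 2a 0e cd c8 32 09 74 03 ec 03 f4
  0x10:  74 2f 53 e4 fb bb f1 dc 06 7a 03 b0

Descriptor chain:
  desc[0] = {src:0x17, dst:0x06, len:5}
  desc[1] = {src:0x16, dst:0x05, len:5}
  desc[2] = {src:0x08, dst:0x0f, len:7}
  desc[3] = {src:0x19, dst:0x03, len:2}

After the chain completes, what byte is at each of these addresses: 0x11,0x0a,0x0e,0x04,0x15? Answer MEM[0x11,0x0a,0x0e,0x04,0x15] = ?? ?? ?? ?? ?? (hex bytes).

  after D0: wrote 5B at 0x06 = dc067a03b0
  after D1: wrote 5B at 0x05 = f1dc067a03
  after D2: wrote 7B at 0x0f = 7a03b07403ec03
  after D3: wrote 2B at 0x03 = 7a03
query mem[0x11]=0xb0, mem[0x0a]=0xb0, mem[0x0e]=0x03, mem[0x04]=0x03, mem[0x15]=0x03

MEM[0x11,0x0a,0x0e,0x04,0x15] = b0 b0 03 03 03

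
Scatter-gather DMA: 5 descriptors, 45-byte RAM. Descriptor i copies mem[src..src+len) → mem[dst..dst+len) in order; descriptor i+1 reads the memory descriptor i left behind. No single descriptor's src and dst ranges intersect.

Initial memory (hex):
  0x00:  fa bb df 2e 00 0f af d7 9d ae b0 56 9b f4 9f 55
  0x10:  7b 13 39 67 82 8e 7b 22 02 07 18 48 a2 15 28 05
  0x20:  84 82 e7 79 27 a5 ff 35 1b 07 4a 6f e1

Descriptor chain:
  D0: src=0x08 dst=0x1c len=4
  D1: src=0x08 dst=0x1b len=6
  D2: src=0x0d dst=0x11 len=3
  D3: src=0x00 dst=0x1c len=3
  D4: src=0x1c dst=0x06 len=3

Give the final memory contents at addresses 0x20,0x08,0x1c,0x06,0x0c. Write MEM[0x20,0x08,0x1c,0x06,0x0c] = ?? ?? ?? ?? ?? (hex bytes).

D0: mem[0x1c..0x1f] <- [9d ae b0 56]
D1: mem[0x1b..0x20] <- [9d ae b0 56 9b f4]
D2: mem[0x11..0x13] <- [f4 9f 55]
D3: mem[0x1c..0x1e] <- [fa bb df]
D4: mem[0x06..0x08] <- [fa bb df]
query mem[0x20]=0xf4, mem[0x08]=0xdf, mem[0x1c]=0xfa, mem[0x06]=0xfa, mem[0x0c]=0x9b

MEM[0x20,0x08,0x1c,0x06,0x0c] = f4 df fa fa 9b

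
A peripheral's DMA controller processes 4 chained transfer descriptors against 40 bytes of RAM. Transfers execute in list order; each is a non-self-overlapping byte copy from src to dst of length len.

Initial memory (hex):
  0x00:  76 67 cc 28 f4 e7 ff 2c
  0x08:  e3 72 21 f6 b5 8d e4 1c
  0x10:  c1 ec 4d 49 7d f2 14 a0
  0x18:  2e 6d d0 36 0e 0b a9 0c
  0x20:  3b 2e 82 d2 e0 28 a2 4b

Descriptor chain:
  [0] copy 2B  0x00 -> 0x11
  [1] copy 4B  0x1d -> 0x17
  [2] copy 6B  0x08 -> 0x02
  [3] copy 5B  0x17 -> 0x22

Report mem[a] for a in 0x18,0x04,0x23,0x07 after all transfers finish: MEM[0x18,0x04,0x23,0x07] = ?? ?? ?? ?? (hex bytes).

[0] 0x00->0x11 len=2 : 76 67
[1] 0x1d->0x17 len=4 : 0b a9 0c 3b
[2] 0x08->0x02 len=6 : e3 72 21 f6 b5 8d
[3] 0x17->0x22 len=5 : 0b a9 0c 3b 36
query mem[0x18]=0xa9, mem[0x04]=0x21, mem[0x23]=0xa9, mem[0x07]=0x8d

MEM[0x18,0x04,0x23,0x07] = a9 21 a9 8d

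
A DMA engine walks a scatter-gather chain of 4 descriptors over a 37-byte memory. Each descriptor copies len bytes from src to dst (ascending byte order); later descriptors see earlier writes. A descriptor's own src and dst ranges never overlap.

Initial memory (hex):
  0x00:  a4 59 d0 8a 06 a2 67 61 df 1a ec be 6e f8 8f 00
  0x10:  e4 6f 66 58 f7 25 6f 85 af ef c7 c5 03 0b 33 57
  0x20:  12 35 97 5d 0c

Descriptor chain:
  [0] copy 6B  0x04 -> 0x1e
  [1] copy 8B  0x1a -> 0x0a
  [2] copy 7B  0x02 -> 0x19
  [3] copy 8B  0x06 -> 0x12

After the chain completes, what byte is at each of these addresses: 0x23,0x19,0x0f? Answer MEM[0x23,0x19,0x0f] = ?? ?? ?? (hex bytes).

[0] 0x04->0x1e len=6 : 06 a2 67 61 df 1a
[1] 0x1a->0x0a len=8 : c7 c5 03 0b 06 a2 67 61
[2] 0x02->0x19 len=7 : d0 8a 06 a2 67 61 df
[3] 0x06->0x12 len=8 : 67 61 df 1a c7 c5 03 0b
query mem[0x23]=0x1a, mem[0x19]=0x0b, mem[0x0f]=0xa2

MEM[0x23,0x19,0x0f] = 1a 0b a2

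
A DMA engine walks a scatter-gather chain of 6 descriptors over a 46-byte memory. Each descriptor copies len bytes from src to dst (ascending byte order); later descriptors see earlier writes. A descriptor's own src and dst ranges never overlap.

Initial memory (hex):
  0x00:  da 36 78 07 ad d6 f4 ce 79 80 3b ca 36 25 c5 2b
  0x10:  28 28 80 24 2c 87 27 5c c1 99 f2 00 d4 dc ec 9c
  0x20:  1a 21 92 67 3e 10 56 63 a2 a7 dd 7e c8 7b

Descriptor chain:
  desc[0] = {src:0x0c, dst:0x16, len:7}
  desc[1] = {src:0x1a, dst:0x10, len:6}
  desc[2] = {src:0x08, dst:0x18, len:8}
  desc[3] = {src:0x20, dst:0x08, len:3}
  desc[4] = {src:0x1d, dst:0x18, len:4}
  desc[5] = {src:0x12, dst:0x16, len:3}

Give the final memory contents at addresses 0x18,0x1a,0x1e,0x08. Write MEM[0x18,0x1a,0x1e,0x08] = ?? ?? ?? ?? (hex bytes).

D0: mem[0x16..0x1c] <- [36 25 c5 2b 28 28 80]
D1: mem[0x10..0x15] <- [28 28 80 dc ec 9c]
D2: mem[0x18..0x1f] <- [79 80 3b ca 36 25 c5 2b]
D3: mem[0x08..0x0a] <- [1a 21 92]
D4: mem[0x18..0x1b] <- [25 c5 2b 1a]
D5: mem[0x16..0x18] <- [80 dc ec]
query mem[0x18]=0xec, mem[0x1a]=0x2b, mem[0x1e]=0xc5, mem[0x08]=0x1a

MEM[0x18,0x1a,0x1e,0x08] = ec 2b c5 1a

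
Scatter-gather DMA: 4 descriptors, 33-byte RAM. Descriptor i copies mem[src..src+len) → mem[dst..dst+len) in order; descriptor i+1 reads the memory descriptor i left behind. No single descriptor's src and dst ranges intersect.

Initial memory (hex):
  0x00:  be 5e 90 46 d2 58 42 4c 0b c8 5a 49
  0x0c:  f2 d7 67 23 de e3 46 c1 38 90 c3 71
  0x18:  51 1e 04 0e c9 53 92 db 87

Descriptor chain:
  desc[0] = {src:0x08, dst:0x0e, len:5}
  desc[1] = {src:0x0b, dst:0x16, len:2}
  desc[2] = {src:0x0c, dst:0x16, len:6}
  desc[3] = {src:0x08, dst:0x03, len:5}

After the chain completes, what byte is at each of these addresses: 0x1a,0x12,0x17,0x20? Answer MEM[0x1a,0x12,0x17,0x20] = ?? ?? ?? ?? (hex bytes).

MEM[0x1a,0x12,0x17,0x20] = 5a f2 d7 87

D0: mem[0x0e..0x12] <- [0b c8 5a 49 f2]
D1: mem[0x16..0x17] <- [49 f2]
D2: mem[0x16..0x1b] <- [f2 d7 0b c8 5a 49]
D3: mem[0x03..0x07] <- [0b c8 5a 49 f2]
query mem[0x1a]=0x5a, mem[0x12]=0xf2, mem[0x17]=0xd7, mem[0x20]=0x87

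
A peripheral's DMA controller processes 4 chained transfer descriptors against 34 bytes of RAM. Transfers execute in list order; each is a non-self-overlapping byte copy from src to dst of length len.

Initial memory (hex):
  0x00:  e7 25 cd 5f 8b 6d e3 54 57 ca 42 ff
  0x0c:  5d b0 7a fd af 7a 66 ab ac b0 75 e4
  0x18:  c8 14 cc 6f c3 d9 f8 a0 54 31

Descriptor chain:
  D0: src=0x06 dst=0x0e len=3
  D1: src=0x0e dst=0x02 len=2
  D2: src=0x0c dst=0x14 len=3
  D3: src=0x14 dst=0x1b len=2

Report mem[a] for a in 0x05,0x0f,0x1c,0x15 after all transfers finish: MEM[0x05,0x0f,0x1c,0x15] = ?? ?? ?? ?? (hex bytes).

MEM[0x05,0x0f,0x1c,0x15] = 6d 54 b0 b0

#0 dst[0x0e+3] := {0xe3,0x54,0x57}
#1 dst[0x02+2] := {0xe3,0x54}
#2 dst[0x14+3] := {0x5d,0xb0,0xe3}
#3 dst[0x1b+2] := {0x5d,0xb0}
query mem[0x05]=0x6d, mem[0x0f]=0x54, mem[0x1c]=0xb0, mem[0x15]=0xb0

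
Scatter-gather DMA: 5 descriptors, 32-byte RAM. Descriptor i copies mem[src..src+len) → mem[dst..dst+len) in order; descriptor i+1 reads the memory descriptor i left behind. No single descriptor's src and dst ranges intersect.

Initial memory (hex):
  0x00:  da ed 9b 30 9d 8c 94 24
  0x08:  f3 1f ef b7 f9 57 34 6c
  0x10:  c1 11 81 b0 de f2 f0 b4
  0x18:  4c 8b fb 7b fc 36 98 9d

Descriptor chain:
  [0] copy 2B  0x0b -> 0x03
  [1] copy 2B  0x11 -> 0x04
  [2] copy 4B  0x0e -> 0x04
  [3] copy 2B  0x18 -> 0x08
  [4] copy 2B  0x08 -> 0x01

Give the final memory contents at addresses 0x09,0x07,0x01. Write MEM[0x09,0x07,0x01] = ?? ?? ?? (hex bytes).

MEM[0x09,0x07,0x01] = 8b 11 4c

  after D0: wrote 2B at 0x03 = b7f9
  after D1: wrote 2B at 0x04 = 1181
  after D2: wrote 4B at 0x04 = 346cc111
  after D3: wrote 2B at 0x08 = 4c8b
  after D4: wrote 2B at 0x01 = 4c8b
query mem[0x09]=0x8b, mem[0x07]=0x11, mem[0x01]=0x4c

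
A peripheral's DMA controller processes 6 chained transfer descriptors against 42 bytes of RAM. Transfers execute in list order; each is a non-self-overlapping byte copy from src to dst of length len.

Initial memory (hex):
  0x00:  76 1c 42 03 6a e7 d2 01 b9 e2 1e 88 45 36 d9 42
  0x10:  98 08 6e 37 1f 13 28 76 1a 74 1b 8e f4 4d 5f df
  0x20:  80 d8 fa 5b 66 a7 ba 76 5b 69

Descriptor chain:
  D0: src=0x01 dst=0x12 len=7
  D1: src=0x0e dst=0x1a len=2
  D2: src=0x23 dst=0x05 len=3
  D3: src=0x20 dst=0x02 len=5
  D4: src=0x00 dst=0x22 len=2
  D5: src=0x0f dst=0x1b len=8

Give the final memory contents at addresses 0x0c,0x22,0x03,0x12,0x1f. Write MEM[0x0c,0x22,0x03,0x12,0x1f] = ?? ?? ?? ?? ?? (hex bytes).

MEM[0x0c,0x22,0x03,0x12,0x1f] = 45 e7 d8 1c 42

[0] 0x01->0x12 len=7 : 1c 42 03 6a e7 d2 01
[1] 0x0e->0x1a len=2 : d9 42
[2] 0x23->0x05 len=3 : 5b 66 a7
[3] 0x20->0x02 len=5 : 80 d8 fa 5b 66
[4] 0x00->0x22 len=2 : 76 1c
[5] 0x0f->0x1b len=8 : 42 98 08 1c 42 03 6a e7
query mem[0x0c]=0x45, mem[0x22]=0xe7, mem[0x03]=0xd8, mem[0x12]=0x1c, mem[0x1f]=0x42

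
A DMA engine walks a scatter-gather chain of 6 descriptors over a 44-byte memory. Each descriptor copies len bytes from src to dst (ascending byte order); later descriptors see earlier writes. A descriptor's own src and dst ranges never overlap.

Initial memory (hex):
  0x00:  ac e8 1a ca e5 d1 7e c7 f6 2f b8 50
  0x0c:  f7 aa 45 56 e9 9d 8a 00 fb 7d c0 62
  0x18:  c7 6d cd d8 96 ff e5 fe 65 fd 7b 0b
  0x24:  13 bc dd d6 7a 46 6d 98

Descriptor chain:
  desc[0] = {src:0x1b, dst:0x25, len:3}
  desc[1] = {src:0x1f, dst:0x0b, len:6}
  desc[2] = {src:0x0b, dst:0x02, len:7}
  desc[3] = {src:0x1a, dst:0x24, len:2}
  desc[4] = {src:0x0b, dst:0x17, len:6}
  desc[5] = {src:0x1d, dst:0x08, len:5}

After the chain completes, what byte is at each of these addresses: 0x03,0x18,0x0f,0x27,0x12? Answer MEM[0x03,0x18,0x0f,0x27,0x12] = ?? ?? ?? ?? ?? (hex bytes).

MEM[0x03,0x18,0x0f,0x27,0x12] = 65 65 0b ff 8a

[0] 0x1b->0x25 len=3 : d8 96 ff
[1] 0x1f->0x0b len=6 : fe 65 fd 7b 0b 13
[2] 0x0b->0x02 len=7 : fe 65 fd 7b 0b 13 9d
[3] 0x1a->0x24 len=2 : cd d8
[4] 0x0b->0x17 len=6 : fe 65 fd 7b 0b 13
[5] 0x1d->0x08 len=5 : ff e5 fe 65 fd
query mem[0x03]=0x65, mem[0x18]=0x65, mem[0x0f]=0x0b, mem[0x27]=0xff, mem[0x12]=0x8a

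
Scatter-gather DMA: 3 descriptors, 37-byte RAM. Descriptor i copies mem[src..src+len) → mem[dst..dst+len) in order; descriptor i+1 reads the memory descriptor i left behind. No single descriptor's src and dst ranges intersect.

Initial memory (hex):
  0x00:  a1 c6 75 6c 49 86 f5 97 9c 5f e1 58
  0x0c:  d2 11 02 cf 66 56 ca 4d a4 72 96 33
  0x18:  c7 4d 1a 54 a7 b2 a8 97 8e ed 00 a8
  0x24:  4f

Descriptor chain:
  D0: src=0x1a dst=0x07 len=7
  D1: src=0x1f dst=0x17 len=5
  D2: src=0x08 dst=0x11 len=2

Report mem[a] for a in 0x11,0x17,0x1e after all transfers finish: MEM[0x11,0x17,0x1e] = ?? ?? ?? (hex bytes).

  after D0: wrote 7B at 0x07 = 1a54a7b2a8978e
  after D1: wrote 5B at 0x17 = 978eed00a8
  after D2: wrote 2B at 0x11 = 54a7
query mem[0x11]=0x54, mem[0x17]=0x97, mem[0x1e]=0xa8

MEM[0x11,0x17,0x1e] = 54 97 a8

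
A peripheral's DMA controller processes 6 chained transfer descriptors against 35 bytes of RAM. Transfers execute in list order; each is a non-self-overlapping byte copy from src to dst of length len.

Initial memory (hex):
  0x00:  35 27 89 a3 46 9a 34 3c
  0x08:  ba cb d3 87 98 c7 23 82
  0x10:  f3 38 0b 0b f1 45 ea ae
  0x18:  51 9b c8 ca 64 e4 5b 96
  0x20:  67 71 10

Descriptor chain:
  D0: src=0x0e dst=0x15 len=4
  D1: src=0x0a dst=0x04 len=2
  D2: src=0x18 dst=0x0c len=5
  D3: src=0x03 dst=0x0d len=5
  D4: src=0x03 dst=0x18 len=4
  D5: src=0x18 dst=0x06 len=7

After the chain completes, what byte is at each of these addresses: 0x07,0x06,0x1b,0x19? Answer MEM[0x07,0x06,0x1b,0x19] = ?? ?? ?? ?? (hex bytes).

MEM[0x07,0x06,0x1b,0x19] = d3 a3 34 d3

#0 dst[0x15+4] := {0x23,0x82,0xf3,0x38}
#1 dst[0x04+2] := {0xd3,0x87}
#2 dst[0x0c+5] := {0x38,0x9b,0xc8,0xca,0x64}
#3 dst[0x0d+5] := {0xa3,0xd3,0x87,0x34,0x3c}
#4 dst[0x18+4] := {0xa3,0xd3,0x87,0x34}
#5 dst[0x06+7] := {0xa3,0xd3,0x87,0x34,0x64,0xe4,0x5b}
query mem[0x07]=0xd3, mem[0x06]=0xa3, mem[0x1b]=0x34, mem[0x19]=0xd3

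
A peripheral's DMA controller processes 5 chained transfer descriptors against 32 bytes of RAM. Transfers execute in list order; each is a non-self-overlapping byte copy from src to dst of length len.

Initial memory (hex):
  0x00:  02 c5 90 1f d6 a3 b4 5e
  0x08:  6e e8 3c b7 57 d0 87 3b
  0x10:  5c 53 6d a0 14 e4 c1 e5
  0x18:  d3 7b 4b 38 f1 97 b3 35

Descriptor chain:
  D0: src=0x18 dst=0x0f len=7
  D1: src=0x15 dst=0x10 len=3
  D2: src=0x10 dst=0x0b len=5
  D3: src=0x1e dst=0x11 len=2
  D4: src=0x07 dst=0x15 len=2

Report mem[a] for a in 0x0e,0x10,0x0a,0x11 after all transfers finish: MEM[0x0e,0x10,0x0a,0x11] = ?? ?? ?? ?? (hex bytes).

D0: mem[0x0f..0x15] <- [d3 7b 4b 38 f1 97 b3]
D1: mem[0x10..0x12] <- [b3 c1 e5]
D2: mem[0x0b..0x0f] <- [b3 c1 e5 f1 97]
D3: mem[0x11..0x12] <- [b3 35]
D4: mem[0x15..0x16] <- [5e 6e]
query mem[0x0e]=0xf1, mem[0x10]=0xb3, mem[0x0a]=0x3c, mem[0x11]=0xb3

MEM[0x0e,0x10,0x0a,0x11] = f1 b3 3c b3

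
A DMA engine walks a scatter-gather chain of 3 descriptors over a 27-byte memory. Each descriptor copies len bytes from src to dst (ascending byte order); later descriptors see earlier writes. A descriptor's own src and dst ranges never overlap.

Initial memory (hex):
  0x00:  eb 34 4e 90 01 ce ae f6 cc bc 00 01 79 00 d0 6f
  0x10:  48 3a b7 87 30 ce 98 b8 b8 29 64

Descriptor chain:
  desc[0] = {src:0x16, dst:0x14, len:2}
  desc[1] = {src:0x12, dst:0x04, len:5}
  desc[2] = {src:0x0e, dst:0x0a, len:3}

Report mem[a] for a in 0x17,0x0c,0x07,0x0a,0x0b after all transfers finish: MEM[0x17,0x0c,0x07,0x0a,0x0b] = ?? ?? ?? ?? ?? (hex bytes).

MEM[0x17,0x0c,0x07,0x0a,0x0b] = b8 48 b8 d0 6f

  after D0: wrote 2B at 0x14 = 98b8
  after D1: wrote 5B at 0x04 = b78798b898
  after D2: wrote 3B at 0x0a = d06f48
query mem[0x17]=0xb8, mem[0x0c]=0x48, mem[0x07]=0xb8, mem[0x0a]=0xd0, mem[0x0b]=0x6f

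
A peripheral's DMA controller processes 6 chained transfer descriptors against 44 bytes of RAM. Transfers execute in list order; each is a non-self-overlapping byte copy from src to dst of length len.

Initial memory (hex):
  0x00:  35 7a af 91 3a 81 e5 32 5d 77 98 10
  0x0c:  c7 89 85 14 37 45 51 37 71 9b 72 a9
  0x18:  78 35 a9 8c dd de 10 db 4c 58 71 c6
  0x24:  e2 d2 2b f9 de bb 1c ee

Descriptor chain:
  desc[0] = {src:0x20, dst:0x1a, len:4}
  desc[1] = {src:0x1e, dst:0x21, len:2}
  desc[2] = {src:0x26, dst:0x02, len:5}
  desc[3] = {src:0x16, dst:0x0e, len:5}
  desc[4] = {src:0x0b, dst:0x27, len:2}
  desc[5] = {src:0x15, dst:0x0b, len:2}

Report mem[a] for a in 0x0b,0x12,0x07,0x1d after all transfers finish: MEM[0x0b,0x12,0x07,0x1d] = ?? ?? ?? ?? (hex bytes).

D0: mem[0x1a..0x1d] <- [4c 58 71 c6]
D1: mem[0x21..0x22] <- [10 db]
D2: mem[0x02..0x06] <- [2b f9 de bb 1c]
D3: mem[0x0e..0x12] <- [72 a9 78 35 4c]
D4: mem[0x27..0x28] <- [10 c7]
D5: mem[0x0b..0x0c] <- [9b 72]
query mem[0x0b]=0x9b, mem[0x12]=0x4c, mem[0x07]=0x32, mem[0x1d]=0xc6

MEM[0x0b,0x12,0x07,0x1d] = 9b 4c 32 c6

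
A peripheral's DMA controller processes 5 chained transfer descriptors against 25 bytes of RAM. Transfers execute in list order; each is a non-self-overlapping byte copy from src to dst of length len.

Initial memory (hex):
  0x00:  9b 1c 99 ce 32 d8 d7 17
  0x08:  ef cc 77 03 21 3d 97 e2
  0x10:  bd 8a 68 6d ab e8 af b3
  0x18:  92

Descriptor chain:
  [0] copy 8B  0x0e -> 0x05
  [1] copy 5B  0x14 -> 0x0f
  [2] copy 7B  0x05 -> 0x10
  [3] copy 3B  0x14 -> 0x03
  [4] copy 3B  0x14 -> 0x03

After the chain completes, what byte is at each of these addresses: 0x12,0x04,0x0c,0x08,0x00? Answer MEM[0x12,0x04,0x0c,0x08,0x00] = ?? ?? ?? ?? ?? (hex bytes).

  after D0: wrote 8B at 0x05 = 97e2bd8a686dabe8
  after D1: wrote 5B at 0x0f = abe8afb392
  after D2: wrote 7B at 0x10 = 97e2bd8a686dab
  after D3: wrote 3B at 0x03 = 686dab
  after D4: wrote 3B at 0x03 = 686dab
query mem[0x12]=0xbd, mem[0x04]=0x6d, mem[0x0c]=0xe8, mem[0x08]=0x8a, mem[0x00]=0x9b

MEM[0x12,0x04,0x0c,0x08,0x00] = bd 6d e8 8a 9b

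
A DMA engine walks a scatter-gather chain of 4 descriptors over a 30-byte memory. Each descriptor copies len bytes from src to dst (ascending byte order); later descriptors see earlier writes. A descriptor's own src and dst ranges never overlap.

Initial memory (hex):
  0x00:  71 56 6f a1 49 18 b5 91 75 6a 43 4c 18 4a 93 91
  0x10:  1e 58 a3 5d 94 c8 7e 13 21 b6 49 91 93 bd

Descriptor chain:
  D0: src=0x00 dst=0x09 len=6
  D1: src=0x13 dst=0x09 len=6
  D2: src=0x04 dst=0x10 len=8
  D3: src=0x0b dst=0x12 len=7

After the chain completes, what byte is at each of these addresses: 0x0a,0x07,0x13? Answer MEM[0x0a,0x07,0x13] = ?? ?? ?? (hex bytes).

#0 dst[0x09+6] := {0x71,0x56,0x6f,0xa1,0x49,0x18}
#1 dst[0x09+6] := {0x5d,0x94,0xc8,0x7e,0x13,0x21}
#2 dst[0x10+8] := {0x49,0x18,0xb5,0x91,0x75,0x5d,0x94,0xc8}
#3 dst[0x12+7] := {0xc8,0x7e,0x13,0x21,0x91,0x49,0x18}
query mem[0x0a]=0x94, mem[0x07]=0x91, mem[0x13]=0x7e

MEM[0x0a,0x07,0x13] = 94 91 7e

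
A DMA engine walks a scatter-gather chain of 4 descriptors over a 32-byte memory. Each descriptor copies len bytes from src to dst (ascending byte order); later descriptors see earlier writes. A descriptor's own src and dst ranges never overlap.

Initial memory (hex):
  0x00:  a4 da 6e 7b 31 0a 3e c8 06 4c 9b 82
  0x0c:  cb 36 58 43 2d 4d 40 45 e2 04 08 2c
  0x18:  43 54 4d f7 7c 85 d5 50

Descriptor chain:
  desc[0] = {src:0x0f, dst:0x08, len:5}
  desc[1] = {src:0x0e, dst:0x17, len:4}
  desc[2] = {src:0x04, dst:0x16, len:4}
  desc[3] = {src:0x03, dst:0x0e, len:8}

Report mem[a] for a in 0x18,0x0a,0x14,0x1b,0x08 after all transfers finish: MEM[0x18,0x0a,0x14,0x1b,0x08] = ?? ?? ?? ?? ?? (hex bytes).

MEM[0x18,0x0a,0x14,0x1b,0x08] = 3e 4d 2d f7 43

[0] 0x0f->0x08 len=5 : 43 2d 4d 40 45
[1] 0x0e->0x17 len=4 : 58 43 2d 4d
[2] 0x04->0x16 len=4 : 31 0a 3e c8
[3] 0x03->0x0e len=8 : 7b 31 0a 3e c8 43 2d 4d
query mem[0x18]=0x3e, mem[0x0a]=0x4d, mem[0x14]=0x2d, mem[0x1b]=0xf7, mem[0x08]=0x43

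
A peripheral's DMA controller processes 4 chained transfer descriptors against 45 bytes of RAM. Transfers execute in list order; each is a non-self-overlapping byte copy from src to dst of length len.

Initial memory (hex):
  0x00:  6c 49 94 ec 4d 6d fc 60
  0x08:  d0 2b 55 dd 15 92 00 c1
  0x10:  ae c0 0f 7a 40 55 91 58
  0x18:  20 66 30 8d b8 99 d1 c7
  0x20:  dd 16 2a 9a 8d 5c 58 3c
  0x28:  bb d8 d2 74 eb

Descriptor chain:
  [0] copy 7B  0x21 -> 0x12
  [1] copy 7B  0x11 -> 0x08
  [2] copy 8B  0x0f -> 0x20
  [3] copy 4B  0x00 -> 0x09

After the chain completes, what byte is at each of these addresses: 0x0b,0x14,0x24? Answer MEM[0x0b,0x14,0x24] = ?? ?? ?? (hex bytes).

MEM[0x0b,0x14,0x24] = 94 9a 2a

[0] 0x21->0x12 len=7 : 16 2a 9a 8d 5c 58 3c
[1] 0x11->0x08 len=7 : c0 16 2a 9a 8d 5c 58
[2] 0x0f->0x20 len=8 : c1 ae c0 16 2a 9a 8d 5c
[3] 0x00->0x09 len=4 : 6c 49 94 ec
query mem[0x0b]=0x94, mem[0x14]=0x9a, mem[0x24]=0x2a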